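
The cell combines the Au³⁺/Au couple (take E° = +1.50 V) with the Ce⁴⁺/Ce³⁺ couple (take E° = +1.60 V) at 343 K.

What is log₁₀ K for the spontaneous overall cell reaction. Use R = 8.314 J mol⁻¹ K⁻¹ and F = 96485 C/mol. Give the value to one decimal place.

Cathode: Ce⁴⁺/Ce³⁺; anode: Au³⁺/Au. E°cell = (+1.60) − (+1.50) = +0.10 V, with n = 3.
ΔG° = −nFE° = −RT ln K, so ln K = nFE°/(RT) = (3)(96485)(+0.10) / ((8.314)(343)) = 10.150.
log₁₀ K = 10.150 / ln 10 = 4.4.

4.4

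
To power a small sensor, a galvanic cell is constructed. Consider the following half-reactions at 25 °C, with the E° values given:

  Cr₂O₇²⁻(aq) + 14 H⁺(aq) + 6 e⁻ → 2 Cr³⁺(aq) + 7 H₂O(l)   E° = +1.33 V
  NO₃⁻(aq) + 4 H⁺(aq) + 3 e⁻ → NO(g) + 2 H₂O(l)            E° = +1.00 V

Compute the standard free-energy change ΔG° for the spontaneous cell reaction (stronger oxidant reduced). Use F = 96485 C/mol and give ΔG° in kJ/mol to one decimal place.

Cr₂O₇²⁻/Cr³⁺ (E° = +1.33 V) is the cathode; NO₃⁻/NO (E° = +1.00 V) is the anode, so E°cell = +0.33 V.
Balancing electrons gives n = 6 (lcm of 6 and 3).
ΔG° = −nFE° = −(6)(96485)(+0.33) = -191,040 J = -191.0 kJ/mol.

-191.0 kJ/mol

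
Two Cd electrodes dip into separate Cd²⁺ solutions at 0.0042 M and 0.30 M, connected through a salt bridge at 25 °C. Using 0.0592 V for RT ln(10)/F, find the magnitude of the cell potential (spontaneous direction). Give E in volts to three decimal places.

+0.055 V

For a concentration cell E°cell = 0. The 0.30 M side is the cathode (reduction is favoured where [Cd²⁺] is higher).
With n = 2, E = −(0.0592/2) log([Cd²⁺]ₐₙ/[Cd²⁺]꜀ₐₜ) = −(0.0592/2) log(0.0042/0.3) = −(0.0592/2)(-1.854) = +0.055 V.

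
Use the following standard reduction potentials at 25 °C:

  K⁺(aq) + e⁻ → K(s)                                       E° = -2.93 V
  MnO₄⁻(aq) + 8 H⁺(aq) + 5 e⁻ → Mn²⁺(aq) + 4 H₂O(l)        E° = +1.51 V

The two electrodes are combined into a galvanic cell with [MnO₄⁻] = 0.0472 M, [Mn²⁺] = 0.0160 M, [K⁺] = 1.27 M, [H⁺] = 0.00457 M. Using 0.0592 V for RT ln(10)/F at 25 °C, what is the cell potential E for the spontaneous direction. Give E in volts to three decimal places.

+4.218 V

MnO₄⁻/Mn²⁺ is the cathode (higher E°), K⁺/K the anode: E°cell = +1.51 − (-2.93) = +4.44 V, n = 5.
Overall: MnO₄⁻(aq) + 8 H⁺(aq) + 5 K(s) → Mn²⁺(aq) + 4 H₂O(l) + 5 K⁺(aq)
Q = [Mn²⁺]·[K⁺]^5 / ([MnO₄⁻]·[H⁺]^8); log Q = 18.770.
E = E° − (0.0592/n) log Q = +4.44 − (0.0592/5)(18.770) = +4.218 V.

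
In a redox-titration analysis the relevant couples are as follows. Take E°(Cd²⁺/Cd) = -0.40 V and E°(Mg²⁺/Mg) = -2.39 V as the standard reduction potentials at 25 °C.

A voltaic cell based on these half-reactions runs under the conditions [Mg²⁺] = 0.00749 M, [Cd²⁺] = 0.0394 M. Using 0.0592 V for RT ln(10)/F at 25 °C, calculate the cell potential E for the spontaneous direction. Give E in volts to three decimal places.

+2.011 V

Cd²⁺/Cd is the cathode (higher E°), Mg²⁺/Mg the anode: E°cell = -0.40 − (-2.39) = +1.99 V, n = 2.
Overall: Cd²⁺(aq) + Mg(s) → Cd(s) + Mg²⁺(aq)
Q = [Mg²⁺] / ([Cd²⁺]); log Q = -0.721.
E = E° − (0.0592/n) log Q = +1.99 − (0.0592/2)(-0.721) = +2.011 V.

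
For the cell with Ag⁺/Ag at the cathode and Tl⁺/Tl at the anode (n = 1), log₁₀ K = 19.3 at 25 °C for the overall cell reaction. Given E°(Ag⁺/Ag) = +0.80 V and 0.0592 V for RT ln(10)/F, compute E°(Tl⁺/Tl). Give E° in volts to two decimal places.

-0.34 V

E°cell = (0.0592/n)·log K = (0.0592/1)(19.3) = +1.143 V.
Since Ag⁺/Ag is the cathode and Tl⁺/Tl the anode, E°cell = E°(Ag⁺/Ag) − E°(Tl⁺/Tl).
So E°(Tl⁺/Tl) = E°(Ag⁺/Ag) − E°cell = (+0.80) − (+1.143) = -0.34 V.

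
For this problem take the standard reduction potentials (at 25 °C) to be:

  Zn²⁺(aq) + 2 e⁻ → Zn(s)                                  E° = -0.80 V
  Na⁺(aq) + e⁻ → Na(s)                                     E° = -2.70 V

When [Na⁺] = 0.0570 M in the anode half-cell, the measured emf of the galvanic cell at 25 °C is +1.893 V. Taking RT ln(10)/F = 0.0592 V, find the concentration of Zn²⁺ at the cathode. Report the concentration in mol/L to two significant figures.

0.0019 M

Zn²⁺/Zn is the cathode, Na⁺/Na the anode: E°cell = +1.90 V, n = 2.
Overall reaction: Zn²⁺(aq) + 2 Na(s) → Zn(s) + 2 Na⁺(aq); Q = [Na⁺]^2/[Zn²⁺]^1.
From E = E° − (0.0592/n) log Q: log Q = (E° − E)·n/0.0592 = (+1.90 − (+1.893))·2/0.0592 = 0.2365.
So 1·log[Zn²⁺] = 2·log(0.057) − log Q = -2.4883 − (0.2365) = -2.7248; [Zn²⁺] = 10^(-2.7248) ≈ 0.0019 M.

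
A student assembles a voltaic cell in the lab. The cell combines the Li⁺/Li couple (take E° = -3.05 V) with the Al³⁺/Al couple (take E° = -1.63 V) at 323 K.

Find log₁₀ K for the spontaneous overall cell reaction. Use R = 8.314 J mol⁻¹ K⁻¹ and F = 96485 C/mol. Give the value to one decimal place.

Cathode: Al³⁺/Al; anode: Li⁺/Li. E°cell = (-1.63) − (-3.05) = +1.42 V, with n = 3.
ΔG° = −nFE° = −RT ln K, so ln K = nFE°/(RT) = (3)(96485)(+1.42) / ((8.314)(323)) = 153.058.
log₁₀ K = 153.058 / ln 10 = 66.5.

66.5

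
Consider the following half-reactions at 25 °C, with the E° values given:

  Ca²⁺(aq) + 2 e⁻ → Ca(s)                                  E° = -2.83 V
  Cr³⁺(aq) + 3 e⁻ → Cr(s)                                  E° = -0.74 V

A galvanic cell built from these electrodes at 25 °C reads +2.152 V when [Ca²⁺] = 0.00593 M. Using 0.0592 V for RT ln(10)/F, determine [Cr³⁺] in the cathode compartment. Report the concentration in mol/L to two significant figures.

0.63 M

Cr³⁺/Cr is the cathode, Ca²⁺/Ca the anode: E°cell = +2.09 V, n = 6.
Overall reaction: 2 Cr³⁺(aq) + 3 Ca(s) → 2 Cr(s) + 3 Ca²⁺(aq); Q = [Ca²⁺]^3/[Cr³⁺]^2.
From E = E° − (0.0592/n) log Q: log Q = (E° − E)·n/0.0592 = (+2.09 − (+2.152))·6/0.0592 = -6.2838.
So 2·log[Cr³⁺] = 3·log(0.00593) − log Q = -6.6808 − (-6.2838) = -0.3970; log[Cr³⁺] = -0.3970 / 2 = -0.1985; [Cr³⁺] = 10^(-0.1985) ≈ 0.63 M.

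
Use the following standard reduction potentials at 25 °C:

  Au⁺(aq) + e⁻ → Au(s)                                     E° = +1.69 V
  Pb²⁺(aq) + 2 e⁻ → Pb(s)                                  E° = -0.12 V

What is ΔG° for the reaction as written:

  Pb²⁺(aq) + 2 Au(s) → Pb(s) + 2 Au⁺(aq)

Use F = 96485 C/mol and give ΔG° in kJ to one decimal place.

+349.3 kJ

As written, Pb²⁺/Pb is reduced (cathode) and Au⁺/Au is oxidised (anode), so E°cell = (-0.12) − (+1.69) = -1.81 V.
Balancing electrons gives n = 2.
ΔG° = −nFE° = −(2)(96485)(-1.81) = 349,276 J = +349.3 kJ.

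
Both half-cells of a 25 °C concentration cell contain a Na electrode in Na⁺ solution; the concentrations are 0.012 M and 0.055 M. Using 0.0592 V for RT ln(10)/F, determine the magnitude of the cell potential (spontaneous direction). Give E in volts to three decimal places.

+0.039 V

For a concentration cell E°cell = 0. The 0.055 M side is the cathode (reduction is favoured where [Na⁺] is higher).
With n = 1, E = −(0.0592/1) log([Na⁺]ₐₙ/[Na⁺]꜀ₐₜ) = −(0.0592/1) log(0.012/0.055) = −(0.0592/1)(-0.661) = +0.039 V.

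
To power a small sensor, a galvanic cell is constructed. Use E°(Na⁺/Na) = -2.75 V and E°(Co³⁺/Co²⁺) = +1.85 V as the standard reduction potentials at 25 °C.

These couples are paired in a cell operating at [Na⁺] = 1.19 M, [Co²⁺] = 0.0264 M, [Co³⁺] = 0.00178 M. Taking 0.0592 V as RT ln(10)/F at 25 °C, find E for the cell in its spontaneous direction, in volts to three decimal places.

Co³⁺/Co²⁺ is the cathode (higher E°), Na⁺/Na the anode: E°cell = +1.85 − (-2.75) = +4.60 V, n = 1.
Overall: Co³⁺(aq) + Na(s) → Co²⁺(aq) + Na⁺(aq)
Q = [Co²⁺]·[Na⁺] / ([Co³⁺]); log Q = 1.247.
E = E° − (0.0592/n) log Q = +4.60 − (0.0592/1)(1.247) = +4.526 V.

+4.526 V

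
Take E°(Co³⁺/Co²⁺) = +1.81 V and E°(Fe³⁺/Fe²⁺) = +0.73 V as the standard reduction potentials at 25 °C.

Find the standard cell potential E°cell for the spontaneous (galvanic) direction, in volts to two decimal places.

The Co³⁺/Co²⁺ couple has the higher reduction potential, so it is the cathode; Fe³⁺/Fe²⁺ is oxidised at the anode.
E°cell = E°(cathode) − E°(anode) = (+1.81) − (+0.73) = +1.08 V.
Since E°cell > 0, the reaction is spontaneous under standard conditions.

+1.08 V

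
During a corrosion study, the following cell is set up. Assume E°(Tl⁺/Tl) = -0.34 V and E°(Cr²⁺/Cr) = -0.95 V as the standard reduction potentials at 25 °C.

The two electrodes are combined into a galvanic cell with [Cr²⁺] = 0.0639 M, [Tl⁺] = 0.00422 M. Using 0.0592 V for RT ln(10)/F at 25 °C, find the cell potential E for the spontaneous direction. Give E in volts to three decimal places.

Tl⁺/Tl is the cathode (higher E°), Cr²⁺/Cr the anode: E°cell = -0.34 − (-0.95) = +0.61 V, n = 2.
Overall: 2 Tl⁺(aq) + Cr(s) → 2 Tl(s) + Cr²⁺(aq)
Q = [Cr²⁺] / ([Tl⁺]^2); log Q = 3.555.
E = E° − (0.0592/n) log Q = +0.61 − (0.0592/2)(3.555) = +0.505 V.

+0.505 V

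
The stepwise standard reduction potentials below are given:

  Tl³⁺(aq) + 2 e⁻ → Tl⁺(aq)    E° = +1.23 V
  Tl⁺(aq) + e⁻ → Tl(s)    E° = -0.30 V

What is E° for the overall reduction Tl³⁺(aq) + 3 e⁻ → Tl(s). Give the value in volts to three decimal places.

+0.720 V

Adding the free-energy changes (−nFE°) of the two steps gives −n₃FE°₃ = −n₁FE°₁ − n₂FE°₂.
E°₃ = (2×+1.23 + 1×-0.30) / 3 = (+2.160) / 3 = +0.720 V.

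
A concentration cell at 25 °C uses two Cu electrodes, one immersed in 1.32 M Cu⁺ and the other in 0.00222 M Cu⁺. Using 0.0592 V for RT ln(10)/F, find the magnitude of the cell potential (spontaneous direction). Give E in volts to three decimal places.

For a concentration cell E°cell = 0. The 1.32 M side is the cathode (reduction is favoured where [Cu⁺] is higher).
With n = 1, E = −(0.0592/1) log([Cu⁺]ₐₙ/[Cu⁺]꜀ₐₜ) = −(0.0592/1) log(0.00222/1.32) = −(0.0592/1)(-2.774) = +0.164 V.

+0.164 V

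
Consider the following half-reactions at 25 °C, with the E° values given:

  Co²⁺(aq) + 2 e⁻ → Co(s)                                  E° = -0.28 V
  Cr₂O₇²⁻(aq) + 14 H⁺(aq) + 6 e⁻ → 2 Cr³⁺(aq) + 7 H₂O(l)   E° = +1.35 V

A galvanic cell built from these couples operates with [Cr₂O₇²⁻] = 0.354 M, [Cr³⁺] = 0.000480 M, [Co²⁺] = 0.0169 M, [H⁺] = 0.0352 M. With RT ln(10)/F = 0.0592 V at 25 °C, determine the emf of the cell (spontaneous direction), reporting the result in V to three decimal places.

+1.543 V

Cr₂O₇²⁻/Cr³⁺ is the cathode (higher E°), Co²⁺/Co the anode: E°cell = +1.35 − (-0.28) = +1.63 V, n = 6.
Overall: Cr₂O₇²⁻(aq) + 14 H⁺(aq) + 3 Co(s) → 2 Cr³⁺(aq) + 7 H₂O(l) + 3 Co²⁺(aq)
Q = [Cr³⁺]^2·[Co²⁺]^3 / ([Cr₂O₇²⁻]·[H⁺]^14); log Q = 8.846.
E = E° − (0.0592/n) log Q = +1.63 − (0.0592/6)(8.846) = +1.543 V.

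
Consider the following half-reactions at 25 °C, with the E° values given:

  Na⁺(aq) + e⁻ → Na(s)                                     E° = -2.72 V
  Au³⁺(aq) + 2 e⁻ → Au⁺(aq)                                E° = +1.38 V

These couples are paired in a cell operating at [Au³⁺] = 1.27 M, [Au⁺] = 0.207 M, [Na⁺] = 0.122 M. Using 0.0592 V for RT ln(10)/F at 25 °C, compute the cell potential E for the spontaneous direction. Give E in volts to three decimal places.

Au³⁺/Au⁺ is the cathode (higher E°), Na⁺/Na the anode: E°cell = +1.38 − (-2.72) = +4.10 V, n = 2.
Overall: Au³⁺(aq) + 2 Na(s) → Au⁺(aq) + 2 Na⁺(aq)
Q = [Au⁺]·[Na⁺]^2 / ([Au³⁺]); log Q = -2.615.
E = E° − (0.0592/n) log Q = +4.10 − (0.0592/2)(-2.615) = +4.177 V.

+4.177 V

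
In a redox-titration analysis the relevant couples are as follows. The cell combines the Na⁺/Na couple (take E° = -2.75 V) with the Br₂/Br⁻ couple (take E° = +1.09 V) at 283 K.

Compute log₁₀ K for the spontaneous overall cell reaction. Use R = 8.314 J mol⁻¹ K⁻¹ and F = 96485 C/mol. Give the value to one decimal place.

Cathode: Br₂/Br⁻; anode: Na⁺/Na. E°cell = (+1.09) − (-2.75) = +3.84 V, with n = 2.
ΔG° = −nFE° = −RT ln K, so ln K = nFE°/(RT) = (2)(96485)(+3.84) / ((8.314)(283)) = 314.938.
log₁₀ K = 314.938 / ln 10 = 136.8.

136.8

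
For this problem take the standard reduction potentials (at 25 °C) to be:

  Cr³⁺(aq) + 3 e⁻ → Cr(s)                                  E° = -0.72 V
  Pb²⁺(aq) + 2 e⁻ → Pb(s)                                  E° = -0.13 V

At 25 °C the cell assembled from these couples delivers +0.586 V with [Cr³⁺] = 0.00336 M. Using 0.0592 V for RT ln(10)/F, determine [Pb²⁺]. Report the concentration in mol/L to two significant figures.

0.016 M

Pb²⁺/Pb is the cathode, Cr³⁺/Cr the anode: E°cell = +0.59 V, n = 6.
Overall reaction: 3 Pb²⁺(aq) + 2 Cr(s) → 3 Pb(s) + 2 Cr³⁺(aq); Q = [Cr³⁺]^2/[Pb²⁺]^3.
From E = E° − (0.0592/n) log Q: log Q = (E° − E)·n/0.0592 = (+0.59 − (+0.586))·6/0.0592 = 0.4054.
So 3·log[Pb²⁺] = 2·log(0.00336) − log Q = -4.9473 − (0.4054) = -5.3527; log[Pb²⁺] = -5.3527 / 3 = -1.7842; [Pb²⁺] = 10^(-1.7842) ≈ 0.016 M.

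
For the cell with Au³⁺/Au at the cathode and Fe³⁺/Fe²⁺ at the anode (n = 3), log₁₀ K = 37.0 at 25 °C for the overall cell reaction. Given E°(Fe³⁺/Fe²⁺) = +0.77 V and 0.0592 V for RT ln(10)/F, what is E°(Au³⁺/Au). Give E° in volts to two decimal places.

+1.50 V

E°cell = (0.0592/n)·log K = (0.0592/3)(37.0) = +0.730 V.
Since Au³⁺/Au is the cathode and Fe³⁺/Fe²⁺ the anode, E°cell = E°(Au³⁺/Au) − E°(Fe³⁺/Fe²⁺).
So E°(Au³⁺/Au) = E°cell + E°(Fe³⁺/Fe²⁺) = +0.730 + (+0.77) = +1.50 V.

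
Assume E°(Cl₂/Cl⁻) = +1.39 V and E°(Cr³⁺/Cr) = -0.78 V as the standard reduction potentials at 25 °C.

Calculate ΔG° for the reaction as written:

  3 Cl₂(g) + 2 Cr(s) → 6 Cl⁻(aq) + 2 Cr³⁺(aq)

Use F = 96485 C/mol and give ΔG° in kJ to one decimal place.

As written, Cl₂/Cl⁻ is reduced (cathode) and Cr³⁺/Cr is oxidised (anode), so E°cell = (+1.39) − (-0.78) = +2.17 V.
Balancing electrons gives n = 6.
ΔG° = −nFE° = −(6)(96485)(+2.17) = -1,256,235 J = -1256.2 kJ.

-1256.2 kJ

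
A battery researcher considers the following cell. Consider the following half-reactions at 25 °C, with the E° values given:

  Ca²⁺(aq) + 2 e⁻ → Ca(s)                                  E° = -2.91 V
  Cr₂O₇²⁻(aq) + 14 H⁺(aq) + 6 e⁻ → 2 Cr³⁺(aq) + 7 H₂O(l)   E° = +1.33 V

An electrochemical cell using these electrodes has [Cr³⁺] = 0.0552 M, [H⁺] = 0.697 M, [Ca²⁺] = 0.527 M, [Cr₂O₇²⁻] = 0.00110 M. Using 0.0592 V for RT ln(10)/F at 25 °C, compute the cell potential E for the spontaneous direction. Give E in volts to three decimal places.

Cr₂O₇²⁻/Cr³⁺ is the cathode (higher E°), Ca²⁺/Ca the anode: E°cell = +1.33 − (-2.91) = +4.24 V, n = 6.
Overall: Cr₂O₇²⁻(aq) + 14 H⁺(aq) + 3 Ca(s) → 2 Cr³⁺(aq) + 7 H₂O(l) + 3 Ca²⁺(aq)
Q = [Cr³⁺]^2·[Ca²⁺]^3 / ([Cr₂O₇²⁻]·[H⁺]^14); log Q = 1.803.
E = E° − (0.0592/n) log Q = +4.24 − (0.0592/6)(1.803) = +4.222 V.

+4.222 V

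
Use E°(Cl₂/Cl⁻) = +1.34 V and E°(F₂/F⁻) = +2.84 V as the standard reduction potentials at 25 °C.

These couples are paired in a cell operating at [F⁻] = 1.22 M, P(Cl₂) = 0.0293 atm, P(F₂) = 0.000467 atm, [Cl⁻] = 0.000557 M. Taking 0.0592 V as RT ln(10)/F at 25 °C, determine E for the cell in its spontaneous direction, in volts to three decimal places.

F₂/F⁻ is the cathode (higher E°), Cl₂/Cl⁻ the anode: E°cell = +2.84 − (+1.34) = +1.50 V, n = 2.
Overall: F₂(g) + 2 Cl⁻(aq) → 2 F⁻(aq) + Cl₂(g)
Q = [F⁻]^2·P(Cl₂) / (P(F₂)·[Cl⁻]^2); log Q = 8.479.
E = E° − (0.0592/n) log Q = +1.50 − (0.0592/2)(8.479) = +1.249 V.

+1.249 V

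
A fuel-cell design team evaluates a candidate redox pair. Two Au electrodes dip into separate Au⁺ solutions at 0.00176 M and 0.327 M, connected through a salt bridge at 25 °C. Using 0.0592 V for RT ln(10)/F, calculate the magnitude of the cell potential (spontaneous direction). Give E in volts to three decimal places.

+0.134 V

For a concentration cell E°cell = 0. The 0.327 M side is the cathode (reduction is favoured where [Au⁺] is higher).
With n = 1, E = −(0.0592/1) log([Au⁺]ₐₙ/[Au⁺]꜀ₐₜ) = −(0.0592/1) log(0.00176/0.327) = −(0.0592/1)(-2.269) = +0.134 V.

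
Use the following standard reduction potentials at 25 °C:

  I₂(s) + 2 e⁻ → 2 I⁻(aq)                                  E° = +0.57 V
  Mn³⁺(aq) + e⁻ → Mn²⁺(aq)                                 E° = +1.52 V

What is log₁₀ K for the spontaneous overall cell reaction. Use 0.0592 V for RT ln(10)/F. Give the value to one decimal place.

32.1

Cathode: Mn³⁺/Mn²⁺; anode: I₂/I⁻. E°cell = +0.95 V, n = 2.
log K = nE°cell / 0.0592 = (2)(+0.95) / 0.0592 = 32.1.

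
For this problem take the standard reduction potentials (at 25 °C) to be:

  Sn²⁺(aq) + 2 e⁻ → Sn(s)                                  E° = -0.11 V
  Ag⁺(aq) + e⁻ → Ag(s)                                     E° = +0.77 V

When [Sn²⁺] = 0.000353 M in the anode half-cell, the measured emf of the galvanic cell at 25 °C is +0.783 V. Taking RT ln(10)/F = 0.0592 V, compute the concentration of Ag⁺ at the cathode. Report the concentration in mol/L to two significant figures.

Ag⁺/Ag is the cathode, Sn²⁺/Sn the anode: E°cell = +0.88 V, n = 2.
Overall reaction: 2 Ag⁺(aq) + Sn(s) → 2 Ag(s) + Sn²⁺(aq); Q = [Sn²⁺]^1/[Ag⁺]^2.
From E = E° − (0.0592/n) log Q: log Q = (E° − E)·n/0.0592 = (+0.88 − (+0.783))·2/0.0592 = 3.2770.
So 2·log[Ag⁺] = 1·log(0.000353) − log Q = -3.4522 − (3.2770) = -6.7292; log[Ag⁺] = -6.7292 / 2 = -3.3646; [Ag⁺] = 10^(-3.3646) ≈ 0.00043 M.

0.00043 M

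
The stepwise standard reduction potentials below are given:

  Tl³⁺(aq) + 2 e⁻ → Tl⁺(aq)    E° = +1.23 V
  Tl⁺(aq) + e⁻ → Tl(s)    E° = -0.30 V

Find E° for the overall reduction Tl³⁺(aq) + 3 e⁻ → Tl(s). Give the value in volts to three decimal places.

+0.720 V

Since ΔG° = −nFE° is additive over sequential reductions, n₃E°₃ = n₁E°₁ + n₂E°₂.
E°₃ = (2×+1.23 + 1×-0.30) / 3 = (+2.160) / 3 = +0.720 V.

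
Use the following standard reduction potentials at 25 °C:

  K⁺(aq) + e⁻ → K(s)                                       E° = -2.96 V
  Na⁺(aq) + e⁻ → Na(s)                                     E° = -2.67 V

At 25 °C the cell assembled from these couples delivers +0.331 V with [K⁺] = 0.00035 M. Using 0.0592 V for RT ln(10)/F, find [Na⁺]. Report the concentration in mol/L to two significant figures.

Na⁺/Na is the cathode, K⁺/K the anode: E°cell = +0.29 V, n = 1.
Overall reaction: Na⁺(aq) + K(s) → Na(s) + K⁺(aq); Q = [K⁺]^1/[Na⁺]^1.
From E = E° − (0.0592/n) log Q: log Q = (E° − E)·n/0.0592 = (+0.29 − (+0.331))·1/0.0592 = -0.6926.
So 1·log[Na⁺] = 1·log(0.00035) − log Q = -3.4559 − (-0.6926) = -2.7633; [Na⁺] = 10^(-2.7633) ≈ 0.0017 M.

0.0017 M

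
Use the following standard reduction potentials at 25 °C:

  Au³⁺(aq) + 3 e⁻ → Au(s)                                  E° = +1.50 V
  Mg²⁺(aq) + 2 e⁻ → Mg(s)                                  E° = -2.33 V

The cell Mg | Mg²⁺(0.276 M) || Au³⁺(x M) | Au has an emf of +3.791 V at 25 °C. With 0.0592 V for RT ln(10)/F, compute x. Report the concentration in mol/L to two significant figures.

Au³⁺/Au is the cathode, Mg²⁺/Mg the anode: E°cell = +3.83 V, n = 6.
Overall reaction: 2 Au³⁺(aq) + 3 Mg(s) → 2 Au(s) + 3 Mg²⁺(aq); Q = [Mg²⁺]^3/[Au³⁺]^2.
From E = E° − (0.0592/n) log Q: log Q = (E° − E)·n/0.0592 = (+3.83 − (+3.791))·6/0.0592 = 3.9527.
So 2·log[Au³⁺] = 3·log(0.276) − log Q = -1.6773 − (3.9527) = -5.6300; log[Au³⁺] = -5.6300 / 2 = -2.8150; [Au³⁺] = 10^(-2.8150) ≈ 0.0015 M.

0.0015 M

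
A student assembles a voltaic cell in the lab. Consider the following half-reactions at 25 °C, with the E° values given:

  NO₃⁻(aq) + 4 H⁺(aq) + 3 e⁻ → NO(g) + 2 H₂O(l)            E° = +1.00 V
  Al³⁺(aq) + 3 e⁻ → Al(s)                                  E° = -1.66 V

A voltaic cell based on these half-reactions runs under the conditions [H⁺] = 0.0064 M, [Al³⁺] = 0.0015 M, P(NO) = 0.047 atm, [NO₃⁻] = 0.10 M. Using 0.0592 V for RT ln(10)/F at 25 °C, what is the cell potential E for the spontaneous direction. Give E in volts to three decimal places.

+2.549 V

NO₃⁻/NO is the cathode (higher E°), Al³⁺/Al the anode: E°cell = +1.00 − (-1.66) = +2.66 V, n = 3.
Overall: NO₃⁻(aq) + 4 H⁺(aq) + Al(s) → NO(g) + 2 H₂O(l) + Al³⁺(aq)
Q = P(NO)·[Al³⁺] / ([NO₃⁻]·[H⁺]^4); log Q = 5.623.
E = E° − (0.0592/n) log Q = +2.66 − (0.0592/3)(5.623) = +2.549 V.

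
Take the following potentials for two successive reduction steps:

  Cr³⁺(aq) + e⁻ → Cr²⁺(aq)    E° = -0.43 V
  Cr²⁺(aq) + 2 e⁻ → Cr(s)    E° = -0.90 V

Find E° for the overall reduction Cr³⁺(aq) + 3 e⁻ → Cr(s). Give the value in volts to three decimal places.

Since ΔG° = −nFE° is additive over sequential reductions, n₃E°₃ = n₁E°₁ + n₂E°₂.
E°₃ = (1×-0.43 + 2×-0.90) / 3 = (-2.230) / 3 = -0.743 V.

-0.743 V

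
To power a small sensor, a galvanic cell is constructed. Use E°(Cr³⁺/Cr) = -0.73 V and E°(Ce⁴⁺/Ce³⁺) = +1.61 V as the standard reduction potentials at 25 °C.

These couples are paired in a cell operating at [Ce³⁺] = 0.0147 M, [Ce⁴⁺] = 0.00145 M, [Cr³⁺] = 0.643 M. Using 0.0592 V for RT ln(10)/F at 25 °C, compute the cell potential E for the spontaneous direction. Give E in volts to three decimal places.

+2.284 V

Ce⁴⁺/Ce³⁺ is the cathode (higher E°), Cr³⁺/Cr the anode: E°cell = +1.61 − (-0.73) = +2.34 V, n = 3.
Overall: 3 Ce⁴⁺(aq) + Cr(s) → 3 Ce³⁺(aq) + Cr³⁺(aq)
Q = [Ce³⁺]^3·[Cr³⁺] / ([Ce⁴⁺]^3); log Q = 2.826.
E = E° − (0.0592/n) log Q = +2.34 − (0.0592/3)(2.826) = +2.284 V.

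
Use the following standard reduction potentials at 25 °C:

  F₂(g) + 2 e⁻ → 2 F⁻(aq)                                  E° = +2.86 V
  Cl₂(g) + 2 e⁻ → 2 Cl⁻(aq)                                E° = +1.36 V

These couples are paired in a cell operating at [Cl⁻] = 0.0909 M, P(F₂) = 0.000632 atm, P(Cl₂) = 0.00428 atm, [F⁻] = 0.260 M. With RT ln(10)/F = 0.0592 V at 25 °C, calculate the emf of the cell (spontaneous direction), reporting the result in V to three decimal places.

+1.448 V

F₂/F⁻ is the cathode (higher E°), Cl₂/Cl⁻ the anode: E°cell = +2.86 − (+1.36) = +1.50 V, n = 2.
Overall: F₂(g) + 2 Cl⁻(aq) → 2 F⁻(aq) + Cl₂(g)
Q = [F⁻]^2·P(Cl₂) / (P(F₂)·[Cl⁻]^2); log Q = 1.744.
E = E° − (0.0592/n) log Q = +1.50 − (0.0592/2)(1.744) = +1.448 V.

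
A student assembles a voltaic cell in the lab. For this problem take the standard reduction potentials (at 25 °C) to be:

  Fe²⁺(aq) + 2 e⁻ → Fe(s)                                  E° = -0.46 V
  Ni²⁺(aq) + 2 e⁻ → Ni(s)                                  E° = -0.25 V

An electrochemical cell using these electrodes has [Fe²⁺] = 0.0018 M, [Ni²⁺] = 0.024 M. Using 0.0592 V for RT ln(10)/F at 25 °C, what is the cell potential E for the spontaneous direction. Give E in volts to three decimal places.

+0.243 V

Ni²⁺/Ni is the cathode (higher E°), Fe²⁺/Fe the anode: E°cell = -0.25 − (-0.46) = +0.21 V, n = 2.
Overall: Ni²⁺(aq) + Fe(s) → Ni(s) + Fe²⁺(aq)
Q = [Fe²⁺] / ([Ni²⁺]); log Q = -1.125.
E = E° − (0.0592/n) log Q = +0.21 − (0.0592/2)(-1.125) = +0.243 V.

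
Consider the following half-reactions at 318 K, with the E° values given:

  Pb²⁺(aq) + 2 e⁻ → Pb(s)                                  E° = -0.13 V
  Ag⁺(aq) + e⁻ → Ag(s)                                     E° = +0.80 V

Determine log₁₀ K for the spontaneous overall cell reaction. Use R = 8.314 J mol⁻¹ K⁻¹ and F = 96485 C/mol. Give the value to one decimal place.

Cathode: Ag⁺/Ag; anode: Pb²⁺/Pb. E°cell = (+0.80) − (-0.13) = +0.93 V, with n = 2.
ΔG° = −nFE° = −RT ln K, so ln K = nFE°/(RT) = (2)(96485)(+0.93) / ((8.314)(318)) = 67.879.
log₁₀ K = 67.879 / ln 10 = 29.5.

29.5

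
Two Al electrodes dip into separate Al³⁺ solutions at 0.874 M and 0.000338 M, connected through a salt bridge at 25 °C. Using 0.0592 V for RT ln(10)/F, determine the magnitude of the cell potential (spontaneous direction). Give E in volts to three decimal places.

For a concentration cell E°cell = 0. The 0.874 M side is the cathode (reduction is favoured where [Al³⁺] is higher).
With n = 3, E = −(0.0592/3) log([Al³⁺]ₐₙ/[Al³⁺]꜀ₐₜ) = −(0.0592/3) log(0.000338/0.874) = −(0.0592/3)(-3.413) = +0.067 V.

+0.067 V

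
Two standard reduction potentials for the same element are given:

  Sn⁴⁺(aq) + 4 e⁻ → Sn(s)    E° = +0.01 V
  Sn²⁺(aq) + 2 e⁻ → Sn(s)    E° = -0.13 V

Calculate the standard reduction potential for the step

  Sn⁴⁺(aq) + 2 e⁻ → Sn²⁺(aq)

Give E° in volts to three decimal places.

Sequential free energies add, so n₃E°₃ = n₁E°₁ + n₂E°₂.
With n₃ = 4, and the known step contributing 2×(-0.13) V, the unknown satisfies 2·E° = 4×(+0.01) − 2×(-0.13) = +0.300.
E° = +0.300 / 2 = +0.150 V.

+0.150 V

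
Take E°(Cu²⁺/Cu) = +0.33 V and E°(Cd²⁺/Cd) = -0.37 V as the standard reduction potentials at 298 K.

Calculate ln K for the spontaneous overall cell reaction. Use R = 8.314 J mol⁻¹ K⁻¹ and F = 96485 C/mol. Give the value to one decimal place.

54.5

Cathode: Cu²⁺/Cu; anode: Cd²⁺/Cd. E°cell = (+0.33) − (-0.37) = +0.70 V, with n = 2.
ΔG° = −nFE° = −RT ln K, so ln K = nFE°/(RT) = (2)(96485)(+0.70) / ((8.314)(298)) = 54.521.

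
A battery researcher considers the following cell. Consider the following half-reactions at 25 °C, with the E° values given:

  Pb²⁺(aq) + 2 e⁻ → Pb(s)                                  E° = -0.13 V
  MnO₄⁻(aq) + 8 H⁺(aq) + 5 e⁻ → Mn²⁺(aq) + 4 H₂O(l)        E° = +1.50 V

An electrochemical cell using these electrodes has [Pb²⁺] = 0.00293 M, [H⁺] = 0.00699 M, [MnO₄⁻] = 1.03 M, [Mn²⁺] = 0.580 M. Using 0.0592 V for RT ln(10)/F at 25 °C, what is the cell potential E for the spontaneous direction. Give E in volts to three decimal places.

+1.504 V

MnO₄⁻/Mn²⁺ is the cathode (higher E°), Pb²⁺/Pb the anode: E°cell = +1.50 − (-0.13) = +1.63 V, n = 10.
Overall: 2 MnO₄⁻(aq) + 16 H⁺(aq) + 5 Pb(s) → 2 Mn²⁺(aq) + 8 H₂O(l) + 5 Pb²⁺(aq)
Q = [Mn²⁺]^2·[Pb²⁺]^5 / ([MnO₄⁻]^2·[H⁺]^16); log Q = 21.324.
E = E° − (0.0592/n) log Q = +1.63 − (0.0592/10)(21.324) = +1.504 V.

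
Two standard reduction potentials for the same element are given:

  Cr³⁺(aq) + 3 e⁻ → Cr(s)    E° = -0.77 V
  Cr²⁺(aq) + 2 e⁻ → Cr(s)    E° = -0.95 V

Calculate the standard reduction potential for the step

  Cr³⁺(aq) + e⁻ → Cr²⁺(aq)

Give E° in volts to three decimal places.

Sequential free energies add, so n₃E°₃ = n₁E°₁ + n₂E°₂.
With n₃ = 3, and the known step contributing 2×(-0.95) V, the unknown satisfies 1·E° = 3×(-0.77) − 2×(-0.95) = -0.410.
E° = -0.410 / 1 = -0.410 V.

-0.410 V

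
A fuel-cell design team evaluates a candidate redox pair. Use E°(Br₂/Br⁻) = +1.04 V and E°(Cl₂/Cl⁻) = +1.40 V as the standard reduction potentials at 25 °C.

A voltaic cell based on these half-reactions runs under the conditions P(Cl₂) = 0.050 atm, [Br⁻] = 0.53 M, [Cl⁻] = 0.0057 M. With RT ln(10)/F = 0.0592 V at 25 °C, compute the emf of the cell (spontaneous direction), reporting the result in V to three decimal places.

+0.438 V

Cl₂/Cl⁻ is the cathode (higher E°), Br₂/Br⁻ the anode: E°cell = +1.40 − (+1.04) = +0.36 V, n = 2.
Overall: Cl₂(g) + 2 Br⁻(aq) → 2 Cl⁻(aq) + Br₂(l)
Q = [Cl⁻]^2 / (P(Cl₂)·[Br⁻]^2); log Q = -2.636.
E = E° − (0.0592/n) log Q = +0.36 − (0.0592/2)(-2.636) = +0.438 V.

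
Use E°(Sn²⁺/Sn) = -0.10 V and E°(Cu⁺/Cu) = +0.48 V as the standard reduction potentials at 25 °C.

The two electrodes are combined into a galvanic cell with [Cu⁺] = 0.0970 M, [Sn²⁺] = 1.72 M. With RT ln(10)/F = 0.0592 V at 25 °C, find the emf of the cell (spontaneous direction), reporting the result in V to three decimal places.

Cu⁺/Cu is the cathode (higher E°), Sn²⁺/Sn the anode: E°cell = +0.48 − (-0.10) = +0.58 V, n = 2.
Overall: 2 Cu⁺(aq) + Sn(s) → 2 Cu(s) + Sn²⁺(aq)
Q = [Sn²⁺] / ([Cu⁺]^2); log Q = 2.262.
E = E° − (0.0592/n) log Q = +0.58 − (0.0592/2)(2.262) = +0.513 V.

+0.513 V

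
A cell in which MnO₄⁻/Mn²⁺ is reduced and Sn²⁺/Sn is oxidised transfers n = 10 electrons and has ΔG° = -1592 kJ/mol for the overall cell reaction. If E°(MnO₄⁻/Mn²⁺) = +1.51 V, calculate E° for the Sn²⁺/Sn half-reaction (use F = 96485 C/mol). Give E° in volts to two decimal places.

E°cell = −ΔG°/(nF) = −(-1592×10³)/((10)(96485)) = +1.650 V.
Since MnO₄⁻/Mn²⁺ is the cathode and Sn²⁺/Sn the anode, E°cell = E°(MnO₄⁻/Mn²⁺) − E°(Sn²⁺/Sn).
So E°(Sn²⁺/Sn) = E°(MnO₄⁻/Mn²⁺) − E°cell = (+1.51) − (+1.650) = -0.14 V.

-0.14 V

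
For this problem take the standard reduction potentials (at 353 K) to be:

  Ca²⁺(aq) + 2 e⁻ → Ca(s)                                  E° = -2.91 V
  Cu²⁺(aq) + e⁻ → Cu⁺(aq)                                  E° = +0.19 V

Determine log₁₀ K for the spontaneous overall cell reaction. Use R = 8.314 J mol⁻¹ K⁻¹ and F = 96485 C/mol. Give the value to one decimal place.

88.5

Cathode: Cu²⁺/Cu⁺; anode: Ca²⁺/Ca. E°cell = (+0.19) − (-2.91) = +3.10 V, with n = 2.
ΔG° = −nFE° = −RT ln K, so ln K = nFE°/(RT) = (2)(96485)(+3.10) / ((8.314)(353)) = 203.829.
log₁₀ K = 203.829 / ln 10 = 88.5.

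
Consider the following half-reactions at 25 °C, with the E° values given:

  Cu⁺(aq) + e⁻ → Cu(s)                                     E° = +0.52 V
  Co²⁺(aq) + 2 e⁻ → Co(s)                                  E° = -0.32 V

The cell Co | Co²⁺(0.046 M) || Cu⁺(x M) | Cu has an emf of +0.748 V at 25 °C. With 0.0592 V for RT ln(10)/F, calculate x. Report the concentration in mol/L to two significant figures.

Cu⁺/Cu is the cathode, Co²⁺/Co the anode: E°cell = +0.84 V, n = 2.
Overall reaction: 2 Cu⁺(aq) + Co(s) → 2 Cu(s) + Co²⁺(aq); Q = [Co²⁺]^1/[Cu⁺]^2.
From E = E° − (0.0592/n) log Q: log Q = (E° − E)·n/0.0592 = (+0.84 − (+0.748))·2/0.0592 = 3.1081.
So 2·log[Cu⁺] = 1·log(0.046) − log Q = -1.3372 − (3.1081) = -4.4453; log[Cu⁺] = -4.4453 / 2 = -2.2226; [Cu⁺] = 10^(-2.2226) ≈ 0.0060 M.

0.0060 M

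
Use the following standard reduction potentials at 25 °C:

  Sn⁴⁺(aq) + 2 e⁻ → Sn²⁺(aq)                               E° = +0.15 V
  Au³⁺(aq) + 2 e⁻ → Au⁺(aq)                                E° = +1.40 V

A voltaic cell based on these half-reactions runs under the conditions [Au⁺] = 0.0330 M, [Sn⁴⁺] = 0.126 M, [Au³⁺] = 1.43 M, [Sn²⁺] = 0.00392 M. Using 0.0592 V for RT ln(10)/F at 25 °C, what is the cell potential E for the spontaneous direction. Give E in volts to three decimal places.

Au³⁺/Au⁺ is the cathode (higher E°), Sn⁴⁺/Sn²⁺ the anode: E°cell = +1.40 − (+0.15) = +1.25 V, n = 2.
Overall: Au³⁺(aq) + Sn²⁺(aq) → Au⁺(aq) + Sn⁴⁺(aq)
Q = [Au⁺]·[Sn⁴⁺] / ([Au³⁺]·[Sn²⁺]); log Q = -0.130.
E = E° − (0.0592/n) log Q = +1.25 − (0.0592/2)(-0.130) = +1.254 V.

+1.254 V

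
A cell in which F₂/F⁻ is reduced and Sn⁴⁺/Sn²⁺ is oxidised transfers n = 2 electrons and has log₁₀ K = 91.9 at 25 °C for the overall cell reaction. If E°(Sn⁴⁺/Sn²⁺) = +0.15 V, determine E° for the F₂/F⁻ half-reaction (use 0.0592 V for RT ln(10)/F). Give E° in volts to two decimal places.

E°cell = (0.0592/n)·log K = (0.0592/2)(91.9) = +2.720 V.
Since F₂/F⁻ is the cathode and Sn⁴⁺/Sn²⁺ the anode, E°cell = E°(F₂/F⁻) − E°(Sn⁴⁺/Sn²⁺).
So E°(F₂/F⁻) = E°cell + E°(Sn⁴⁺/Sn²⁺) = +2.720 + (+0.15) = +2.87 V.

+2.87 V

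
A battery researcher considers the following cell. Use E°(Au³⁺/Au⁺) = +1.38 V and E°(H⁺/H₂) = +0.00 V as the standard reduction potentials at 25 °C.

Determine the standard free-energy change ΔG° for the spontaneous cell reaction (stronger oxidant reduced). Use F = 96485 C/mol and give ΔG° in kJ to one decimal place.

-266.3 kJ

Au³⁺/Au⁺ (E° = +1.38 V) is the cathode; H⁺/H₂ (E° = +0.00 V) is the anode, so E°cell = +1.38 V.
Balancing electrons gives n = 2 (lcm of 2 and 2).
ΔG° = −nFE° = −(2)(96485)(+1.38) = -266,299 J = -266.3 kJ.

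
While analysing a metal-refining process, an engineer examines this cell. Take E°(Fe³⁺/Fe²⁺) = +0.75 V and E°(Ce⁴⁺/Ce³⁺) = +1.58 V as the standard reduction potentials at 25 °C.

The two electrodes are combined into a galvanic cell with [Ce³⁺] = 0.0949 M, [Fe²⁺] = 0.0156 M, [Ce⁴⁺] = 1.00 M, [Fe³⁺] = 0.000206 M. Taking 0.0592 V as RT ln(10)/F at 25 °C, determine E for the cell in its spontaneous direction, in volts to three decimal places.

Ce⁴⁺/Ce³⁺ is the cathode (higher E°), Fe³⁺/Fe²⁺ the anode: E°cell = +1.58 − (+0.75) = +0.83 V, n = 1.
Overall: Ce⁴⁺(aq) + Fe²⁺(aq) → Ce³⁺(aq) + Fe³⁺(aq)
Q = [Ce³⁺]·[Fe³⁺] / ([Ce⁴⁺]·[Fe²⁺]); log Q = -2.902.
E = E° − (0.0592/n) log Q = +0.83 − (0.0592/1)(-2.902) = +1.002 V.

+1.002 V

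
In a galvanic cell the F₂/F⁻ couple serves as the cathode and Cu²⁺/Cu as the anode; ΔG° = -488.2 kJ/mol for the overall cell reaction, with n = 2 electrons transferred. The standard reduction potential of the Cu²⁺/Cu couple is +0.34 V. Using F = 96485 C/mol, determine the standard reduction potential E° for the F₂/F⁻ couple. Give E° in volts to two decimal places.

+2.87 V

E°cell = −ΔG°/(nF) = −(-488.2×10³)/((2)(96485)) = +2.530 V.
Since F₂/F⁻ is the cathode and Cu²⁺/Cu the anode, E°cell = E°(F₂/F⁻) − E°(Cu²⁺/Cu).
So E°(F₂/F⁻) = E°cell + E°(Cu²⁺/Cu) = +2.530 + (+0.34) = +2.87 V.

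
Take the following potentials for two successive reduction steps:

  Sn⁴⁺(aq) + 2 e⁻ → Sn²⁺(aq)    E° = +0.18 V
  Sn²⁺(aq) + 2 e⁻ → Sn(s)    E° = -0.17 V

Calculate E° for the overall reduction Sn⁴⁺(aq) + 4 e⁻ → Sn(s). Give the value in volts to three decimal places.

+0.005 V

Standard free energies of sequential steps add: ΔG°₃ = ΔG°₁ + ΔG°₂, so n₃E°₃ = n₁E°₁ + n₂E°₂.
E°₃ = (2×+0.18 + 2×-0.17) / 4 = (+0.020) / 4 = +0.005 V.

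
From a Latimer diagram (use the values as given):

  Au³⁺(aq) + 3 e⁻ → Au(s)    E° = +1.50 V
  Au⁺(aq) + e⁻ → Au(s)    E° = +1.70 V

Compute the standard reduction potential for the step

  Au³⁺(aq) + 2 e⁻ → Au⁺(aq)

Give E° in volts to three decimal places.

Sequential free energies add, so n₃E°₃ = n₁E°₁ + n₂E°₂.
With n₃ = 3, and the known step contributing 1×(+1.70) V, the unknown satisfies 2·E° = 3×(+1.50) − 1×(+1.70) = +2.800.
E° = +2.800 / 2 = +1.400 V.

+1.400 V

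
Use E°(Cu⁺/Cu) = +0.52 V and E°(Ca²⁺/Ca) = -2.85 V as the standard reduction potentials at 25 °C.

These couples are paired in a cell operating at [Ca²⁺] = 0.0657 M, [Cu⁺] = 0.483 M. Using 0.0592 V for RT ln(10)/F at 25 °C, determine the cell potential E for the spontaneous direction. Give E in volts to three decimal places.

Cu⁺/Cu is the cathode (higher E°), Ca²⁺/Ca the anode: E°cell = +0.52 − (-2.85) = +3.37 V, n = 2.
Overall: 2 Cu⁺(aq) + Ca(s) → 2 Cu(s) + Ca²⁺(aq)
Q = [Ca²⁺] / ([Cu⁺]^2); log Q = -0.550.
E = E° − (0.0592/n) log Q = +3.37 − (0.0592/2)(-0.550) = +3.386 V.

+3.386 V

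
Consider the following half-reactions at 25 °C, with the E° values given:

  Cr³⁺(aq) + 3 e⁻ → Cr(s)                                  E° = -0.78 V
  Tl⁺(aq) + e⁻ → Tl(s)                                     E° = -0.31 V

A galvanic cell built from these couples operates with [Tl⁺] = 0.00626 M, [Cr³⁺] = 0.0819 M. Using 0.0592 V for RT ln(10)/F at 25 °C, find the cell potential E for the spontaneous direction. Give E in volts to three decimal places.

Tl⁺/Tl is the cathode (higher E°), Cr³⁺/Cr the anode: E°cell = -0.31 − (-0.78) = +0.47 V, n = 3.
Overall: 3 Tl⁺(aq) + Cr(s) → 3 Tl(s) + Cr³⁺(aq)
Q = [Cr³⁺] / ([Tl⁺]^3); log Q = 5.524.
E = E° − (0.0592/n) log Q = +0.47 − (0.0592/3)(5.524) = +0.361 V.

+0.361 V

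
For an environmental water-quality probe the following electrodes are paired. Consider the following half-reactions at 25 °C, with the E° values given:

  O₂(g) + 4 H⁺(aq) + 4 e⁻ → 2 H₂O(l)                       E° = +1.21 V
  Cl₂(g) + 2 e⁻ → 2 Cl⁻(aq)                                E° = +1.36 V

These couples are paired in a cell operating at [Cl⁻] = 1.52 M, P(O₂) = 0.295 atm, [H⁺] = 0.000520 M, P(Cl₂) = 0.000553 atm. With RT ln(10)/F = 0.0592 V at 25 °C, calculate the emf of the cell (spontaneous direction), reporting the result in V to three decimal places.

+0.245 V

Cl₂/Cl⁻ is the cathode (higher E°), O₂/H₂O the anode: E°cell = +1.36 − (+1.21) = +0.15 V, n = 4.
Overall: 2 Cl₂(g) + 2 H₂O(l) → 4 Cl⁻(aq) + O₂(g) + 4 H⁺(aq)
Q = [Cl⁻]^4·P(O₂)·[H⁺]^4 / (P(Cl₂)^2); log Q = -6.424.
E = E° − (0.0592/n) log Q = +0.15 − (0.0592/4)(-6.424) = +0.245 V.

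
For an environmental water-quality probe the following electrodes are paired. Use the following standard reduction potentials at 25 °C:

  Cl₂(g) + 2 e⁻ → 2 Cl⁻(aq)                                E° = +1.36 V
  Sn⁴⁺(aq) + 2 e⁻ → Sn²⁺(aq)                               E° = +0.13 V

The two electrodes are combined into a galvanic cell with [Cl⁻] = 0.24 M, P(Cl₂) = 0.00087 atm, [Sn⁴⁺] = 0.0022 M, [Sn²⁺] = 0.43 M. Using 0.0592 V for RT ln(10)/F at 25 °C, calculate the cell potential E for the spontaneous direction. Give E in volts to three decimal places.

Cl₂/Cl⁻ is the cathode (higher E°), Sn⁴⁺/Sn²⁺ the anode: E°cell = +1.36 − (+0.13) = +1.23 V, n = 2.
Overall: Cl₂(g) + Sn²⁺(aq) → 2 Cl⁻(aq) + Sn⁴⁺(aq)
Q = [Cl⁻]^2·[Sn⁴⁺] / (P(Cl₂)·[Sn²⁺]); log Q = -0.470.
E = E° − (0.0592/n) log Q = +1.23 − (0.0592/2)(-0.470) = +1.244 V.

+1.244 V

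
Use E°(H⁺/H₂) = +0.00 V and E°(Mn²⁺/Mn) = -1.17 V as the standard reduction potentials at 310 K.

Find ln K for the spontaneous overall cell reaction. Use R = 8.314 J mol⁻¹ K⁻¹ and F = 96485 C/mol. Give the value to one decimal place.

87.6

Cathode: H⁺/H₂; anode: Mn²⁺/Mn. E°cell = (+0.00) − (-1.17) = +1.17 V, with n = 2.
ΔG° = −nFE° = −RT ln K, so ln K = nFE°/(RT) = (2)(96485)(+1.17) / ((8.314)(310)) = 87.600.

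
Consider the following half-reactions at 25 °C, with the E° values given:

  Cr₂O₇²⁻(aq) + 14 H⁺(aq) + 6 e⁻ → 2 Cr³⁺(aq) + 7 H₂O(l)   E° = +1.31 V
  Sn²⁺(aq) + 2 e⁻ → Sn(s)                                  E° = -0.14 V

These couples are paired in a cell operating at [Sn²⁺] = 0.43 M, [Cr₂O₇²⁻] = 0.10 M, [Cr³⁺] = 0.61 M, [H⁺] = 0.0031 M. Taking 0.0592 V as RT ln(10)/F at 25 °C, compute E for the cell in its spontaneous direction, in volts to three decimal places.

Cr₂O₇²⁻/Cr³⁺ is the cathode (higher E°), Sn²⁺/Sn the anode: E°cell = +1.31 − (-0.14) = +1.45 V, n = 6.
Overall: Cr₂O₇²⁻(aq) + 14 H⁺(aq) + 3 Sn(s) → 2 Cr³⁺(aq) + 7 H₂O(l) + 3 Sn²⁺(aq)
Q = [Cr³⁺]^2·[Sn²⁺]^3 / ([Cr₂O₇²⁻]·[H⁺]^14); log Q = 34.592.
E = E° − (0.0592/n) log Q = +1.45 − (0.0592/6)(34.592) = +1.109 V.

+1.109 V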